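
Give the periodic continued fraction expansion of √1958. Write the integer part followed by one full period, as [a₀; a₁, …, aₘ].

[44; 4, 88]

a₀ = ⌊√1958⌋ = 44.
With m₀=0, d₀=1 and mₖ₊₁ = dₖaₖ − mₖ, dₖ₊₁ = (n − mₖ₊₁²)/dₖ, aₖ₊₁ = ⌊(a₀+mₖ₊₁)/dₖ₊₁⌋:
  k=1: m=44, d=22, a=4
  k=2: m=44, d=1, a=88
d=1 and a=2a₀=88 at k=2, so the next step gives (m, d) = (44, 22) again — its k=1 value — and the period has length 2.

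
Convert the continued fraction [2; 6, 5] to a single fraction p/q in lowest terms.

Using pₖ = aₖpₖ₋₁ + pₖ₋₂ and qₖ = aₖqₖ₋₁ + qₖ₋₂:
  k=0: a=2, p=2, q=1
  k=1: a=6, p=13, q=6
  k=2: a=5, p=67, q=31

67/31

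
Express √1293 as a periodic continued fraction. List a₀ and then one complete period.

a₀ = ⌊√1293⌋ = 35.
With m₀=0, d₀=1 and mₖ₊₁ = dₖaₖ − mₖ, dₖ₊₁ = (n − mₖ₊₁²)/dₖ, aₖ₊₁ = ⌊(a₀+mₖ₊₁)/dₖ₊₁⌋:
  k=1: m=35, d=68, a=1
  k=2: m=33, d=3, a=22
  k=3: m=33, d=68, a=1
  k=4: m=35, d=1, a=70
d=1 and a=2a₀=70 at k=4, so the next step gives (m, d) = (35, 68) again — its k=1 value — and the period has length 4.

[35; 1, 22, 1, 70]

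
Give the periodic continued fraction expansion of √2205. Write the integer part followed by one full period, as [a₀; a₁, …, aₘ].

[46; 1, 22, 2, 22, 1, 92]

a₀ = ⌊√2205⌋ = 46.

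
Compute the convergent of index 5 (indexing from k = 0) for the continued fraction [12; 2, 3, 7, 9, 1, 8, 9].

Using pₖ = aₖpₖ₋₁ + pₖ₋₂, qₖ = aₖqₖ₋₁ + qₖ₋₂ (with p₋₁=1, p₋₂=0, q₋₁=0, q₋₂=1):
  k=0: a=12, p=12, q=1
  k=1: a=2, p=25, q=2
  k=2: a=3, p=87, q=7
  k=3: a=7, p=634, q=51
  k=4: a=9, p=5793, q=466
  k=5: a=1, p=6427, q=517

6427/517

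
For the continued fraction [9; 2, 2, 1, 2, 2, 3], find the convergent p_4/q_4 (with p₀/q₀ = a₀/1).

Using pₖ = aₖpₖ₋₁ + pₖ₋₂, qₖ = aₖqₖ₋₁ + qₖ₋₂ (with p₋₁=1, p₋₂=0, q₋₁=0, q₋₂=1):
  k=0: a=9, p=9, q=1
  k=1: a=2, p=19, q=2
  k=2: a=2, p=47, q=5
  k=3: a=1, p=66, q=7
  k=4: a=2, p=179, q=19

179/19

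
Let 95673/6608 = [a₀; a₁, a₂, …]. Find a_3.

19

95673 = 14·6608 + 3161   →  a_0 = 14
6608 = 2·3161 + 286   →  a_1 = 2
3161 = 11·286 + 15   →  a_2 = 11
286 = 19·15 + 1   →  a_3 = 19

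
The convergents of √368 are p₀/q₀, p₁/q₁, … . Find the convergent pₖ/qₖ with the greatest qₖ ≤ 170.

1151/60

√368 = [19; 5, 2, 5, 38, …] (period length 4).
Convergents:
  p_0/q_0 = 19/1
  p_1/q_1 = 96/5
  p_2/q_2 = 211/11
  p_3/q_3 = 1151/60
  p_4/q_4 = 43949/2291
q_3 = 60 ≤ 170 < 2291 = q_4, so the answer is 1151/60.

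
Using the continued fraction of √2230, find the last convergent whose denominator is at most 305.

7839/166

√2230 = [47; 4, 2, 18, 2, 4, 94, …] (period length 6).
Convergents:
  p_0/q_0 = 47/1
  p_1/q_1 = 189/4
  p_2/q_2 = 425/9
  p_3/q_3 = 7839/166
  p_4/q_4 = 16103/341
q_3 = 166 ≤ 305 < 341 = q_4, so the answer is 7839/166.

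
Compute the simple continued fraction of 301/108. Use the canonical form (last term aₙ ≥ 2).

301 = 2×108 + 85
108 = 1×85 + 23
85 = 3×23 + 16
23 = 1×16 + 7
16 = 2×7 + 2
7 = 3×2 + 1
2 = 2×1 + 0  (stop)
So 301/108 = [2; 1, 3, 1, 2, 3, 2].

[2; 1, 3, 1, 2, 3, 2]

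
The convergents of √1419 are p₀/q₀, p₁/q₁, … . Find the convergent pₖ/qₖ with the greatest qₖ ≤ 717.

12770/339

√1419 = [37; 1, 2, 37, 2, 1, 74, …] (period length 6).
Convergents:
  p_0/q_0 = 37/1
  p_1/q_1 = 38/1
  p_2/q_2 = 113/3
  p_3/q_3 = 4219/112
  p_4/q_4 = 8551/227
  p_5/q_5 = 12770/339
  p_6/q_6 = 953531/25313
q_5 = 339 ≤ 717 < 25313 = q_6, so the answer is 12770/339.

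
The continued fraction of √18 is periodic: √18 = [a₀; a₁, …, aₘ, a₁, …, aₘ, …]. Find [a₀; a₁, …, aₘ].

a₀ = ⌊√18⌋ = 4.
With m₀=0, d₀=1 and mₖ₊₁ = dₖaₖ − mₖ, dₖ₊₁ = (n − mₖ₊₁²)/dₖ, aₖ₊₁ = ⌊(a₀+mₖ₊₁)/dₖ₊₁⌋:
  k=1: m=4, d=2, a=4
  k=2: m=4, d=1, a=8
d=1 and a=2a₀=8 at k=2, so the next step gives (m, d) = (4, 2) again — its k=1 value — and the period has length 2.

[4; 4, 8]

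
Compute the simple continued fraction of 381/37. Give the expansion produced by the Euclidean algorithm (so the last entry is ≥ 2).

381 = 10·37 + 11
37 = 3·11 + 4
11 = 2·4 + 3
4 = 1·3 + 1
3 = 3·1 + 0  (stop)
So 381/37 = [10; 3, 2, 1, 3].

[10; 3, 2, 1, 3]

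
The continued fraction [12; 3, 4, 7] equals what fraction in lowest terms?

1157/94

Using pₖ = aₖpₖ₋₁ + pₖ₋₂ and qₖ = aₖqₖ₋₁ + qₖ₋₂:
  k=0: a=12, p=12, q=1
  k=1: a=3, p=37, q=3
  k=2: a=4, p=160, q=13
  k=3: a=7, p=1157, q=94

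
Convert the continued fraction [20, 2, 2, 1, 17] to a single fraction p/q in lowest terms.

Fold from the inside: start with 17/1.
  1 + 1/17 = 18/17
  2 + 17/18 = 53/18
  2 + 18/53 = 124/53
  20 + 53/124 = 2533/124

2533/124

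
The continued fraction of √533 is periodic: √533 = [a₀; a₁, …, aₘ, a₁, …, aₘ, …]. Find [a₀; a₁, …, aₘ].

[23; 11, 1, 1, 11, 46]

a₀ = ⌊√533⌋ = 23.
With m₀=0, d₀=1 and mₖ₊₁ = dₖaₖ − mₖ, dₖ₊₁ = (n − mₖ₊₁²)/dₖ, aₖ₊₁ = ⌊(a₀+mₖ₊₁)/dₖ₊₁⌋:
  k=1: m=23, d=4, a=11
  k=2: m=21, d=23, a=1
  k=3: m=2, d=23, a=1
  k=4: m=21, d=4, a=11
  k=5: m=23, d=1, a=46
d=1 and a=2a₀=46 at k=5, so the next step gives (m, d) = (23, 4) again — its k=1 value — and the period has length 5.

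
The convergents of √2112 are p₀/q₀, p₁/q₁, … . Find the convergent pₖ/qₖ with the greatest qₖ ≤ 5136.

97198/2115

√2112 = [45; 1, 21, 1, 90, …] (period length 4).
Convergents:
  p_0/q_0 = 45/1
  p_1/q_1 = 46/1
  p_2/q_2 = 1011/22
  p_3/q_3 = 1057/23
  p_4/q_4 = 96141/2092
  p_5/q_5 = 97198/2115
  p_6/q_6 = 2137299/46507
q_5 = 2115 ≤ 5136 < 46507 = q_6, so the answer is 97198/2115.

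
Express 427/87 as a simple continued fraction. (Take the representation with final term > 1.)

[4; 1, 9, 1, 7]

427 = 4×87 + 79
87 = 1×79 + 8
79 = 9×8 + 7
8 = 1×7 + 1
7 = 7×1 + 0  (stop)
So 427/87 = [4; 1, 9, 1, 7].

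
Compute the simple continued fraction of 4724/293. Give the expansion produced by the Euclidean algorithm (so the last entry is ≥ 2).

4724 = 16×293 + 36
293 = 8×36 + 5
36 = 7×5 + 1
5 = 5×1 + 0  (stop)
So 4724/293 = [16; 8, 7, 5].

[16; 8, 7, 5]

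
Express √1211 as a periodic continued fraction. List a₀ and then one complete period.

a₀ = ⌊√1211⌋ = 34.

[34; 1, 3, 1, 68]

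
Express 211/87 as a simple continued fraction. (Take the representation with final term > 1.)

211 = 2*87 + 37
87 = 2*37 + 13
37 = 2*13 + 11
13 = 1*11 + 2
11 = 5*2 + 1
2 = 2*1 + 0  (stop)
So 211/87 = [2; 2, 2, 1, 5, 2].

[2; 2, 2, 1, 5, 2]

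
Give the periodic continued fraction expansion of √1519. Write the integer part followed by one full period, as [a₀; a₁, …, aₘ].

a₀ = ⌊√1519⌋ = 38.

[38; 1, 37, 1, 76]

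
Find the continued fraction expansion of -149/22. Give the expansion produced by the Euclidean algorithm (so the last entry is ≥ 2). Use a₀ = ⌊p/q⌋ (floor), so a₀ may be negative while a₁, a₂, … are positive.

[-7; 4, 2, 2]

-149 = -7×22 + 5
22 = 4×5 + 2
5 = 2×2 + 1
2 = 2×1 + 0  (stop)
So -149/22 = [-7; 4, 2, 2].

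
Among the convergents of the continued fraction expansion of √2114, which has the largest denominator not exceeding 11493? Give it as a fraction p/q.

√2114 = [45; 1, 44, 1, 90, …] (period length 4).
Convergents:
  p_0/q_0 = 45/1
  p_1/q_1 = 46/1
  p_2/q_2 = 2069/45
  p_3/q_3 = 2115/46
  p_4/q_4 = 192419/4185
  p_5/q_5 = 194534/4231
  p_6/q_6 = 8751915/190349
q_5 = 4231 ≤ 11493 < 190349 = q_6, so the answer is 194534/4231.

194534/4231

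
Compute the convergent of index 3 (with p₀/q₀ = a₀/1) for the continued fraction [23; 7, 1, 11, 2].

2197/95

Using pₖ = aₖpₖ₋₁ + pₖ₋₂, qₖ = aₖqₖ₋₁ + qₖ₋₂ (with p₋₁=1, p₋₂=0, q₋₁=0, q₋₂=1):
  k=0: a=23, p=23, q=1
  k=1: a=7, p=162, q=7
  k=2: a=1, p=185, q=8
  k=3: a=11, p=2197, q=95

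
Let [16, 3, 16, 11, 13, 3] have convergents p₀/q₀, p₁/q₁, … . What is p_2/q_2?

Using pₖ = aₖpₖ₋₁ + pₖ₋₂, qₖ = aₖqₖ₋₁ + qₖ₋₂ (with p₋₁=1, p₋₂=0, q₋₁=0, q₋₂=1):
  k=0: a=16, p=16, q=1
  k=1: a=3, p=49, q=3
  k=2: a=16, p=800, q=49

800/49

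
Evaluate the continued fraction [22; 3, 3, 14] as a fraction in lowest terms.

Using pₖ = aₖpₖ₋₁ + pₖ₋₂ and qₖ = aₖqₖ₋₁ + qₖ₋₂:
  k=0: a=22, p=22, q=1
  k=1: a=3, p=67, q=3
  k=2: a=3, p=223, q=10
  k=3: a=14, p=3189, q=143

3189/143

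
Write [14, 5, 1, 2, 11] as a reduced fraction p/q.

2736/193

Using pₖ = aₖpₖ₋₁ + pₖ₋₂ and qₖ = aₖqₖ₋₁ + qₖ₋₂:
  k=0: a=14, p=14, q=1
  k=1: a=5, p=71, q=5
  k=2: a=1, p=85, q=6
  k=3: a=2, p=241, q=17
  k=4: a=11, p=2736, q=193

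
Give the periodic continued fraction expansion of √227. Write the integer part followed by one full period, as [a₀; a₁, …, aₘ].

[15; 15, 30]

a₀ = ⌊√227⌋ = 15.
With m₀=0, d₀=1 and mₖ₊₁ = dₖaₖ − mₖ, dₖ₊₁ = (n − mₖ₊₁²)/dₖ, aₖ₊₁ = ⌊(a₀+mₖ₊₁)/dₖ₊₁⌋:
  k=1: m=15, d=2, a=15
  k=2: m=15, d=1, a=30
d=1 and a=2a₀=30 at k=2, so the next step gives (m, d) = (15, 2) again — its k=1 value — and the period has length 2.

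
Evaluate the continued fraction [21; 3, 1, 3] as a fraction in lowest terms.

Using pₖ = aₖpₖ₋₁ + pₖ₋₂ and qₖ = aₖqₖ₋₁ + qₖ₋₂:
  k=0: a=21, p=21, q=1
  k=1: a=3, p=64, q=3
  k=2: a=1, p=85, q=4
  k=3: a=3, p=319, q=15

319/15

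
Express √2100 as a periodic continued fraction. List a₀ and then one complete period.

a₀ = ⌊√2100⌋ = 45.

[45; 1, 4, 1, 2, 1, 4, 1, 90]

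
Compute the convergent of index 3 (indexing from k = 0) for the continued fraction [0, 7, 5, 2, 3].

11/79

Using pₖ = aₖpₖ₋₁ + pₖ₋₂, qₖ = aₖqₖ₋₁ + qₖ₋₂ (with p₋₁=1, p₋₂=0, q₋₁=0, q₋₂=1):
  k=0: a=0, p=0, q=1
  k=1: a=7, p=1, q=7
  k=2: a=5, p=5, q=36
  k=3: a=2, p=11, q=79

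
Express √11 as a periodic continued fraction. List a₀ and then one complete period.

[3; 3, 6]

a₀ = ⌊√11⌋ = 3.
With m₀=0, d₀=1 and mₖ₊₁ = dₖaₖ − mₖ, dₖ₊₁ = (n − mₖ₊₁²)/dₖ, aₖ₊₁ = ⌊(a₀+mₖ₊₁)/dₖ₊₁⌋:
  k=1: m=3, d=2, a=3
  k=2: m=3, d=1, a=6
d=1 and a=2a₀=6 at k=2, so the next step gives (m, d) = (3, 2) again — its k=1 value — and the period has length 2.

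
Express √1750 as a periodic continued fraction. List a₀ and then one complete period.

[41; 1, 4, 1, 82]

a₀ = ⌊√1750⌋ = 41.
With m₀=0, d₀=1 and mₖ₊₁ = dₖaₖ − mₖ, dₖ₊₁ = (n − mₖ₊₁²)/dₖ, aₖ₊₁ = ⌊(a₀+mₖ₊₁)/dₖ₊₁⌋:
  k=1: m=41, d=69, a=1
  k=2: m=28, d=14, a=4
  k=3: m=28, d=69, a=1
  k=4: m=41, d=1, a=82
d=1 and a=2a₀=82 at k=4, so the next step gives (m, d) = (41, 69) again — its k=1 value — and the period has length 4.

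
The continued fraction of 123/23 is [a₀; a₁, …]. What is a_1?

123 = 5·23 + 8   →  a_0 = 5
23 = 2·8 + 7   →  a_1 = 2

2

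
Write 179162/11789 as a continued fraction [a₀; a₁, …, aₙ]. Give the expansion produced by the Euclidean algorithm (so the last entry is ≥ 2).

[15; 5, 15, 9, 17]

179162 = 15·11789 + 2327
11789 = 5·2327 + 154
2327 = 15·154 + 17
154 = 9·17 + 1
17 = 17·1 + 0  (stop)
So 179162/11789 = [15; 5, 15, 9, 17].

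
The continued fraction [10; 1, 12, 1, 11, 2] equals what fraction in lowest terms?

Using pₖ = aₖpₖ₋₁ + pₖ₋₂ and qₖ = aₖqₖ₋₁ + qₖ₋₂:
  k=0: a=10, p=10, q=1
  k=1: a=1, p=11, q=1
  k=2: a=12, p=142, q=13
  k=3: a=1, p=153, q=14
  k=4: a=11, p=1825, q=167
  k=5: a=2, p=3803, q=348

3803/348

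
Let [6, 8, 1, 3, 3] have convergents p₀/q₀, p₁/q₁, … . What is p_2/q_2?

55/9

Using pₖ = aₖpₖ₋₁ + pₖ₋₂, qₖ = aₖqₖ₋₁ + qₖ₋₂ (with p₋₁=1, p₋₂=0, q₋₁=0, q₋₂=1):
  k=0: a=6, p=6, q=1
  k=1: a=8, p=49, q=8
  k=2: a=1, p=55, q=9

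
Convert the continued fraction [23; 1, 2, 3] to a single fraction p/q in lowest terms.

237/10

Fold from the inside: start with 3/1.
  2 + 1/3 = 7/3
  1 + 3/7 = 10/7
  23 + 7/10 = 237/10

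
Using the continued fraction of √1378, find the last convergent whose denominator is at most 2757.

42801/1153

√1378 = [37; 8, 4, 4, 8, 74, …] (period length 5).
Convergents:
  p_0/q_0 = 37/1
  p_1/q_1 = 297/8
  p_2/q_2 = 1225/33
  p_3/q_3 = 5197/140
  p_4/q_4 = 42801/1153
  p_5/q_5 = 3172471/85462
q_4 = 1153 ≤ 2757 < 85462 = q_5, so the answer is 42801/1153.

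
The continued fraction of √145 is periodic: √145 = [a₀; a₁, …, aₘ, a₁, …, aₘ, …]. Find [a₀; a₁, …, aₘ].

[12; 24]

a₀ = ⌊√145⌋ = 12.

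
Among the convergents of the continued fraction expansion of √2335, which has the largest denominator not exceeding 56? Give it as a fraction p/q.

√2335 = [48; 3, 9, 3, 96, …] (period length 4).
Convergents:
  p_0/q_0 = 48/1
  p_1/q_1 = 145/3
  p_2/q_2 = 1353/28
  p_3/q_3 = 4204/87
q_2 = 28 ≤ 56 < 87 = q_3, so the answer is 1353/28.

1353/28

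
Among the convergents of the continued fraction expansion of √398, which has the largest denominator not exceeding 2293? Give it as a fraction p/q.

√398 = [19; 1, 18, 1, 38, …] (period length 4).
Convergents:
  p_0/q_0 = 19/1
  p_1/q_1 = 20/1
  p_2/q_2 = 379/19
  p_3/q_3 = 399/20
  p_4/q_4 = 15541/779
  p_5/q_5 = 15940/799
  p_6/q_6 = 302461/15161
q_5 = 799 ≤ 2293 < 15161 = q_6, so the answer is 15940/799.

15940/799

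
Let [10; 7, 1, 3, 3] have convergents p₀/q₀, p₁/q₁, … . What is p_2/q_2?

81/8

Using pₖ = aₖpₖ₋₁ + pₖ₋₂, qₖ = aₖqₖ₋₁ + qₖ₋₂ (with p₋₁=1, p₋₂=0, q₋₁=0, q₋₂=1):
  k=0: a=10, p=10, q=1
  k=1: a=7, p=71, q=7
  k=2: a=1, p=81, q=8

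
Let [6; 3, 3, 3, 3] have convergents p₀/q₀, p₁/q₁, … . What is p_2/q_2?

63/10

Using pₖ = aₖpₖ₋₁ + pₖ₋₂, qₖ = aₖqₖ₋₁ + qₖ₋₂ (with p₋₁=1, p₋₂=0, q₋₁=0, q₋₂=1):
  k=0: a=6, p=6, q=1
  k=1: a=3, p=19, q=3
  k=2: a=3, p=63, q=10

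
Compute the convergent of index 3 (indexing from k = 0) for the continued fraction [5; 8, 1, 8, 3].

409/80

Using pₖ = aₖpₖ₋₁ + pₖ₋₂, qₖ = aₖqₖ₋₁ + qₖ₋₂ (with p₋₁=1, p₋₂=0, q₋₁=0, q₋₂=1):
  k=0: a=5, p=5, q=1
  k=1: a=8, p=41, q=8
  k=2: a=1, p=46, q=9
  k=3: a=8, p=409, q=80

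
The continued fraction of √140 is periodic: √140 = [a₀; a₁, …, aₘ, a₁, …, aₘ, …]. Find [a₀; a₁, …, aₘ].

a₀ = ⌊√140⌋ = 11.
With m₀=0, d₀=1 and mₖ₊₁ = dₖaₖ − mₖ, dₖ₊₁ = (n − mₖ₊₁²)/dₖ, aₖ₊₁ = ⌊(a₀+mₖ₊₁)/dₖ₊₁⌋:
  k=1: m=11, d=19, a=1
  k=2: m=8, d=4, a=4
  k=3: m=8, d=19, a=1
  k=4: m=11, d=1, a=22
d=1 and a=2a₀=22 at k=4, so the next step gives (m, d) = (11, 19) again — its k=1 value — and the period has length 4.

[11; 1, 4, 1, 22]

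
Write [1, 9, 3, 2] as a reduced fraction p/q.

Using pₖ = aₖpₖ₋₁ + pₖ₋₂ and qₖ = aₖqₖ₋₁ + qₖ₋₂:
  k=0: a=1, p=1, q=1
  k=1: a=9, p=10, q=9
  k=2: a=3, p=31, q=28
  k=3: a=2, p=72, q=65

72/65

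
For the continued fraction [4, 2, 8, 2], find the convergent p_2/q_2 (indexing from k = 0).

Using pₖ = aₖpₖ₋₁ + pₖ₋₂, qₖ = aₖqₖ₋₁ + qₖ₋₂ (with p₋₁=1, p₋₂=0, q₋₁=0, q₋₂=1):
  k=0: a=4, p=4, q=1
  k=1: a=2, p=9, q=2
  k=2: a=8, p=76, q=17

76/17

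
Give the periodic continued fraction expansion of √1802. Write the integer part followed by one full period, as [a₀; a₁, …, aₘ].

a₀ = ⌊√1802⌋ = 42.
With m₀=0, d₀=1 and mₖ₊₁ = dₖaₖ − mₖ, dₖ₊₁ = (n − mₖ₊₁²)/dₖ, aₖ₊₁ = ⌊(a₀+mₖ₊₁)/dₖ₊₁⌋:
  k=1: m=42, d=38, a=2
  k=2: m=34, d=17, a=4
  k=3: m=34, d=38, a=2
  k=4: m=42, d=1, a=84
d=1 and a=2a₀=84 at k=4, so the next step gives (m, d) = (42, 38) again — its k=1 value — and the period has length 4.

[42; 2, 4, 2, 84]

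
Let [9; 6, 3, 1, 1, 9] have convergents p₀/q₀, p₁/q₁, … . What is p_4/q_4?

Using pₖ = aₖpₖ₋₁ + pₖ₋₂, qₖ = aₖqₖ₋₁ + qₖ₋₂ (with p₋₁=1, p₋₂=0, q₋₁=0, q₋₂=1):
  k=0: a=9, p=9, q=1
  k=1: a=6, p=55, q=6
  k=2: a=3, p=174, q=19
  k=3: a=1, p=229, q=25
  k=4: a=1, p=403, q=44

403/44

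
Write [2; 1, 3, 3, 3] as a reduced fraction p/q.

Using pₖ = aₖpₖ₋₁ + pₖ₋₂ and qₖ = aₖqₖ₋₁ + qₖ₋₂:
  k=0: a=2, p=2, q=1
  k=1: a=1, p=3, q=1
  k=2: a=3, p=11, q=4
  k=3: a=3, p=36, q=13
  k=4: a=3, p=119, q=43

119/43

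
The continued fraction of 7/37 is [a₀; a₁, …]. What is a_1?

7 = 0·37 + 7   →  a_0 = 0
37 = 5·7 + 2   →  a_1 = 5

5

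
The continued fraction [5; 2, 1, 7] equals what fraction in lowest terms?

123/23

Fold from the inside: start with 7/1.
  1 + 1/7 = 8/7
  2 + 7/8 = 23/8
  5 + 8/23 = 123/23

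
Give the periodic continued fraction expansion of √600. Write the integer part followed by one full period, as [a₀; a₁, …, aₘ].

[24; 2, 48]

a₀ = ⌊√600⌋ = 24.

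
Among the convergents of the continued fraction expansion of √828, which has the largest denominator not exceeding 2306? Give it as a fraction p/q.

65348/2271

√828 = [28; 1, 3, 2, 3, 1, 56, …] (period length 6).
Convergents:
  p_0/q_0 = 28/1
  p_1/q_1 = 29/1
  p_2/q_2 = 115/4
  p_3/q_3 = 259/9
  p_4/q_4 = 892/31
  p_5/q_5 = 1151/40
  p_6/q_6 = 65348/2271
  p_7/q_7 = 66499/2311
q_6 = 2271 ≤ 2306 < 2311 = q_7, so the answer is 65348/2271.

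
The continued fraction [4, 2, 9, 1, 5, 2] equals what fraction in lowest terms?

Using pₖ = aₖpₖ₋₁ + pₖ₋₂ and qₖ = aₖqₖ₋₁ + qₖ₋₂:
  k=0: a=4, p=4, q=1
  k=1: a=2, p=9, q=2
  k=2: a=9, p=85, q=19
  k=3: a=1, p=94, q=21
  k=4: a=5, p=555, q=124
  k=5: a=2, p=1204, q=269

1204/269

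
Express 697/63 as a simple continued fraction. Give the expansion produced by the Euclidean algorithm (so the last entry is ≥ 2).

697 = 11×63 + 4
63 = 15×4 + 3
4 = 1×3 + 1
3 = 3×1 + 0  (stop)
So 697/63 = [11; 15, 1, 3].

[11; 15, 1, 3]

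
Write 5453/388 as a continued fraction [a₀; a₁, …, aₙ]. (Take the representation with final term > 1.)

[14; 18, 2, 10]

5453 = 14*388 + 21
388 = 18*21 + 10
21 = 2*10 + 1
10 = 10*1 + 0  (stop)
So 5453/388 = [14; 18, 2, 10].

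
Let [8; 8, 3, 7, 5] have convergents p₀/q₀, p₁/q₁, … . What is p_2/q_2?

Using pₖ = aₖpₖ₋₁ + pₖ₋₂, qₖ = aₖqₖ₋₁ + qₖ₋₂ (with p₋₁=1, p₋₂=0, q₋₁=0, q₋₂=1):
  k=0: a=8, p=8, q=1
  k=1: a=8, p=65, q=8
  k=2: a=3, p=203, q=25

203/25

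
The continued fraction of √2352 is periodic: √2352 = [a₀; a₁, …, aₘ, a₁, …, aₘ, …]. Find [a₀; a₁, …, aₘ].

[48; 2, 96]

a₀ = ⌊√2352⌋ = 48.
With m₀=0, d₀=1 and mₖ₊₁ = dₖaₖ − mₖ, dₖ₊₁ = (n − mₖ₊₁²)/dₖ, aₖ₊₁ = ⌊(a₀+mₖ₊₁)/dₖ₊₁⌋:
  k=1: m=48, d=48, a=2
  k=2: m=48, d=1, a=96
d=1 and a=2a₀=96 at k=2, so the next step gives (m, d) = (48, 48) again — its k=1 value — and the period has length 2.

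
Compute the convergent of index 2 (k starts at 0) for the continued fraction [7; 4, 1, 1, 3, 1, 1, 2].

Using pₖ = aₖpₖ₋₁ + pₖ₋₂, qₖ = aₖqₖ₋₁ + qₖ₋₂ (with p₋₁=1, p₋₂=0, q₋₁=0, q₋₂=1):
  k=0: a=7, p=7, q=1
  k=1: a=4, p=29, q=4
  k=2: a=1, p=36, q=5

36/5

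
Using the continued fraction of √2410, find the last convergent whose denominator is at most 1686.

√2410 = [49; 10, 1, 8, 1, 10, 98, …] (period length 6).
Convergents:
  p_0/q_0 = 49/1
  p_1/q_1 = 491/10
  p_2/q_2 = 540/11
  p_3/q_3 = 4811/98
  p_4/q_4 = 5351/109
  p_5/q_5 = 58321/1188
  p_6/q_6 = 5720809/116533
q_5 = 1188 ≤ 1686 < 116533 = q_6, so the answer is 58321/1188.

58321/1188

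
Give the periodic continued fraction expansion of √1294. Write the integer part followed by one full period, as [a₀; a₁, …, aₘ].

[35; 1, 34, 1, 70]

a₀ = ⌊√1294⌋ = 35.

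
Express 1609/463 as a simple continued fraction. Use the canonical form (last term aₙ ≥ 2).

[3; 2, 9, 1, 1, 3, 3]

1609 = 3×463 + 220
463 = 2×220 + 23
220 = 9×23 + 13
23 = 1×13 + 10
13 = 1×10 + 3
10 = 3×3 + 1
3 = 3×1 + 0  (stop)
So 1609/463 = [3; 2, 9, 1, 1, 3, 3].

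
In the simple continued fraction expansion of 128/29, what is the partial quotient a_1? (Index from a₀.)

2

128 = 4·29 + 12   →  a_0 = 4
29 = 2·12 + 5   →  a_1 = 2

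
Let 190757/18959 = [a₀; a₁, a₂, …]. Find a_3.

15

190757 = 10·18959 + 1167   →  a_0 = 10
18959 = 16·1167 + 287   →  a_1 = 16
1167 = 4·287 + 19   →  a_2 = 4
287 = 15·19 + 2   →  a_3 = 15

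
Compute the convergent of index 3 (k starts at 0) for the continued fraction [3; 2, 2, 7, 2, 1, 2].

126/37

Using pₖ = aₖpₖ₋₁ + pₖ₋₂, qₖ = aₖqₖ₋₁ + qₖ₋₂ (with p₋₁=1, p₋₂=0, q₋₁=0, q₋₂=1):
  k=0: a=3, p=3, q=1
  k=1: a=2, p=7, q=2
  k=2: a=2, p=17, q=5
  k=3: a=7, p=126, q=37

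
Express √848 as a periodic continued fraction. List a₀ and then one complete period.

a₀ = ⌊√848⌋ = 29.
With m₀=0, d₀=1 and mₖ₊₁ = dₖaₖ − mₖ, dₖ₊₁ = (n − mₖ₊₁²)/dₖ, aₖ₊₁ = ⌊(a₀+mₖ₊₁)/dₖ₊₁⌋:
  k=1: m=29, d=7, a=8
  k=2: m=27, d=17, a=3
  k=3: m=24, d=16, a=3
  k=4: m=24, d=17, a=3
  k=5: m=27, d=7, a=8
  k=6: m=29, d=1, a=58
d=1 and a=2a₀=58 at k=6, so the next step gives (m, d) = (29, 7) again — its k=1 value — and the period has length 6.

[29; 8, 3, 3, 3, 8, 58]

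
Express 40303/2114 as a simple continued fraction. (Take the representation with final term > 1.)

40303 = 19·2114 + 137
2114 = 15·137 + 59
137 = 2·59 + 19
59 = 3·19 + 2
19 = 9·2 + 1
2 = 2·1 + 0  (stop)
So 40303/2114 = [19; 15, 2, 3, 9, 2].

[19; 15, 2, 3, 9, 2]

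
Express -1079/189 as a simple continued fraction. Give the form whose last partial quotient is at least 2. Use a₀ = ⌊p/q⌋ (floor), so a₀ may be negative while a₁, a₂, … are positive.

[-6; 3, 2, 3, 2, 3]

-1079 = -6·189 + 55
189 = 3·55 + 24
55 = 2·24 + 7
24 = 3·7 + 3
7 = 2·3 + 1
3 = 3·1 + 0  (stop)
So -1079/189 = [-6; 3, 2, 3, 2, 3].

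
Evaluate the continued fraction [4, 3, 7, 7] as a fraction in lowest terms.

678/157

Using pₖ = aₖpₖ₋₁ + pₖ₋₂ and qₖ = aₖqₖ₋₁ + qₖ₋₂:
  k=0: a=4, p=4, q=1
  k=1: a=3, p=13, q=3
  k=2: a=7, p=95, q=22
  k=3: a=7, p=678, q=157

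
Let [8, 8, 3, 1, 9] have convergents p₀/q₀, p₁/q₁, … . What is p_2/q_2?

Using pₖ = aₖpₖ₋₁ + pₖ₋₂, qₖ = aₖqₖ₋₁ + qₖ₋₂ (with p₋₁=1, p₋₂=0, q₋₁=0, q₋₂=1):
  k=0: a=8, p=8, q=1
  k=1: a=8, p=65, q=8
  k=2: a=3, p=203, q=25

203/25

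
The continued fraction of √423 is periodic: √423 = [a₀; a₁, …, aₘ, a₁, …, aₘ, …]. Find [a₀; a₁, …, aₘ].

a₀ = ⌊√423⌋ = 20.
With m₀=0, d₀=1 and mₖ₊₁ = dₖaₖ − mₖ, dₖ₊₁ = (n − mₖ₊₁²)/dₖ, aₖ₊₁ = ⌊(a₀+mₖ₊₁)/dₖ₊₁⌋:
  k=1: m=20, d=23, a=1
  k=2: m=3, d=18, a=1
  k=3: m=15, d=11, a=3
  k=4: m=18, d=9, a=4
  k=5: m=18, d=11, a=3
  k=6: m=15, d=18, a=1
  k=7: m=3, d=23, a=1
  k=8: m=20, d=1, a=40
d=1 and a=2a₀=40 at k=8, so the next step gives (m, d) = (20, 23) again — its k=1 value — and the period has length 8.

[20; 1, 1, 3, 4, 3, 1, 1, 40]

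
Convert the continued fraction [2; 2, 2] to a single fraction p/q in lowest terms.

Using pₖ = aₖpₖ₋₁ + pₖ₋₂ and qₖ = aₖqₖ₋₁ + qₖ₋₂:
  k=0: a=2, p=2, q=1
  k=1: a=2, p=5, q=2
  k=2: a=2, p=12, q=5

12/5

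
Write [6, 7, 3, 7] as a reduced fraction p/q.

Using pₖ = aₖpₖ₋₁ + pₖ₋₂ and qₖ = aₖqₖ₋₁ + qₖ₋₂:
  k=0: a=6, p=6, q=1
  k=1: a=7, p=43, q=7
  k=2: a=3, p=135, q=22
  k=3: a=7, p=988, q=161

988/161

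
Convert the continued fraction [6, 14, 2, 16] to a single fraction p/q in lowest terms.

Using pₖ = aₖpₖ₋₁ + pₖ₋₂ and qₖ = aₖqₖ₋₁ + qₖ₋₂:
  k=0: a=6, p=6, q=1
  k=1: a=14, p=85, q=14
  k=2: a=2, p=176, q=29
  k=3: a=16, p=2901, q=478

2901/478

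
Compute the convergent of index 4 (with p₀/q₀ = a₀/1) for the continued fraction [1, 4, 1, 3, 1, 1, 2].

Using pₖ = aₖpₖ₋₁ + pₖ₋₂, qₖ = aₖqₖ₋₁ + qₖ₋₂ (with p₋₁=1, p₋₂=0, q₋₁=0, q₋₂=1):
  k=0: a=1, p=1, q=1
  k=1: a=4, p=5, q=4
  k=2: a=1, p=6, q=5
  k=3: a=3, p=23, q=19
  k=4: a=1, p=29, q=24

29/24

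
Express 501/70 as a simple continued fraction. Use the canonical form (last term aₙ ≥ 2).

[7; 6, 2, 1, 3]

501 = 7*70 + 11
70 = 6*11 + 4
11 = 2*4 + 3
4 = 1*3 + 1
3 = 3*1 + 0  (stop)
So 501/70 = [7; 6, 2, 1, 3].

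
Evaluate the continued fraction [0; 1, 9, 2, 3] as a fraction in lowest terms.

66/73

Using pₖ = aₖpₖ₋₁ + pₖ₋₂ and qₖ = aₖqₖ₋₁ + qₖ₋₂:
  k=0: a=0, p=0, q=1
  k=1: a=1, p=1, q=1
  k=2: a=9, p=9, q=10
  k=3: a=2, p=19, q=21
  k=4: a=3, p=66, q=73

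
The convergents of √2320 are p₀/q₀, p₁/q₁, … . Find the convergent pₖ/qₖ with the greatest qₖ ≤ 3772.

√2320 = [48; 6, 96, …] (period length 2).
Convergents:
  p_0/q_0 = 48/1
  p_1/q_1 = 289/6
  p_2/q_2 = 27792/577
  p_3/q_3 = 167041/3468
  p_4/q_4 = 16063728/333505
q_3 = 3468 ≤ 3772 < 333505 = q_4, so the answer is 167041/3468.

167041/3468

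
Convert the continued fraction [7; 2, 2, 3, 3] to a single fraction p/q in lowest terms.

415/56

Using pₖ = aₖpₖ₋₁ + pₖ₋₂ and qₖ = aₖqₖ₋₁ + qₖ₋₂:
  k=0: a=7, p=7, q=1
  k=1: a=2, p=15, q=2
  k=2: a=2, p=37, q=5
  k=3: a=3, p=126, q=17
  k=4: a=3, p=415, q=56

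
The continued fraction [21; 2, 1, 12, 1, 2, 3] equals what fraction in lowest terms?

Using pₖ = aₖpₖ₋₁ + pₖ₋₂ and qₖ = aₖqₖ₋₁ + qₖ₋₂:
  k=0: a=21, p=21, q=1
  k=1: a=2, p=43, q=2
  k=2: a=1, p=64, q=3
  k=3: a=12, p=811, q=38
  k=4: a=1, p=875, q=41
  k=5: a=2, p=2561, q=120
  k=6: a=3, p=8558, q=401

8558/401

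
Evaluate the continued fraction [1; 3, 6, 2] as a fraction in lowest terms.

Fold from the inside: start with 2/1.
  6 + 1/2 = 13/2
  3 + 2/13 = 41/13
  1 + 13/41 = 54/41

54/41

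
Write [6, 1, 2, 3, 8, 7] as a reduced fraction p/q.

3959/591

Using pₖ = aₖpₖ₋₁ + pₖ₋₂ and qₖ = aₖqₖ₋₁ + qₖ₋₂:
  k=0: a=6, p=6, q=1
  k=1: a=1, p=7, q=1
  k=2: a=2, p=20, q=3
  k=3: a=3, p=67, q=10
  k=4: a=8, p=556, q=83
  k=5: a=7, p=3959, q=591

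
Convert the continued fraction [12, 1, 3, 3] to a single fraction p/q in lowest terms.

Using pₖ = aₖpₖ₋₁ + pₖ₋₂ and qₖ = aₖqₖ₋₁ + qₖ₋₂:
  k=0: a=12, p=12, q=1
  k=1: a=1, p=13, q=1
  k=2: a=3, p=51, q=4
  k=3: a=3, p=166, q=13

166/13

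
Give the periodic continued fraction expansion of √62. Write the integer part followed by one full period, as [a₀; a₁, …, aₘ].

a₀ = ⌊√62⌋ = 7.
With m₀=0, d₀=1 and mₖ₊₁ = dₖaₖ − mₖ, dₖ₊₁ = (n − mₖ₊₁²)/dₖ, aₖ₊₁ = ⌊(a₀+mₖ₊₁)/dₖ₊₁⌋:
  k=1: m=7, d=13, a=1
  k=2: m=6, d=2, a=6
  k=3: m=6, d=13, a=1
  k=4: m=7, d=1, a=14
d=1 and a=2a₀=14 at k=4, so the next step gives (m, d) = (7, 13) again — its k=1 value — and the period has length 4.

[7; 1, 6, 1, 14]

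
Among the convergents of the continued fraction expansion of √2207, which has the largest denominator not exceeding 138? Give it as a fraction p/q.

√2207 = [46; 1, 45, 1, 92, …] (period length 4).
Convergents:
  p_0/q_0 = 46/1
  p_1/q_1 = 47/1
  p_2/q_2 = 2161/46
  p_3/q_3 = 2208/47
  p_4/q_4 = 205297/4370
q_3 = 47 ≤ 138 < 4370 = q_4, so the answer is 2208/47.

2208/47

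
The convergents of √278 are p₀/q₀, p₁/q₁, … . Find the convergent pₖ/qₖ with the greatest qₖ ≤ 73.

√278 = [16; 1, 2, 16, 2, 1, 32, …] (period length 6).
Convergents:
  p_0/q_0 = 16/1
  p_1/q_1 = 17/1
  p_2/q_2 = 50/3
  p_3/q_3 = 817/49
  p_4/q_4 = 1684/101
q_3 = 49 ≤ 73 < 101 = q_4, so the answer is 817/49.

817/49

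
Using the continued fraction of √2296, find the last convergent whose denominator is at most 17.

√2296 = [47; 1, 10, 1, 94, …] (period length 4).
Convergents:
  p_0/q_0 = 47/1
  p_1/q_1 = 48/1
  p_2/q_2 = 527/11
  p_3/q_3 = 575/12
  p_4/q_4 = 54577/1139
q_3 = 12 ≤ 17 < 1139 = q_4, so the answer is 575/12.

575/12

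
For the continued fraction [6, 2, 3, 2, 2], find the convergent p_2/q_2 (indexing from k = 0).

Using pₖ = aₖpₖ₋₁ + pₖ₋₂, qₖ = aₖqₖ₋₁ + qₖ₋₂ (with p₋₁=1, p₋₂=0, q₋₁=0, q₋₂=1):
  k=0: a=6, p=6, q=1
  k=1: a=2, p=13, q=2
  k=2: a=3, p=45, q=7

45/7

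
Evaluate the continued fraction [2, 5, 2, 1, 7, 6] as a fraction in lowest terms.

Fold from the inside: start with 6/1.
  7 + 1/6 = 43/6
  1 + 6/43 = 49/43
  2 + 43/49 = 141/49
  5 + 49/141 = 754/141
  2 + 141/754 = 1649/754

1649/754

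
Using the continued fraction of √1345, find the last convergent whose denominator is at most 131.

√1345 = [36; 1, 2, 14, 2, 1, 72, …] (period length 6).
Convergents:
  p_0/q_0 = 36/1
  p_1/q_1 = 37/1
  p_2/q_2 = 110/3
  p_3/q_3 = 1577/43
  p_4/q_4 = 3264/89
  p_5/q_5 = 4841/132
q_4 = 89 ≤ 131 < 132 = q_5, so the answer is 3264/89.

3264/89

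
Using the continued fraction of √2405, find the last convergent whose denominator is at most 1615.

√2405 = [49; 24, 1, 1, 24, 98, …] (period length 5).
Convergents:
  p_0/q_0 = 49/1
  p_1/q_1 = 1177/24
  p_2/q_2 = 1226/25
  p_3/q_3 = 2403/49
  p_4/q_4 = 58898/1201
  p_5/q_5 = 5774407/117747
q_4 = 1201 ≤ 1615 < 117747 = q_5, so the answer is 58898/1201.

58898/1201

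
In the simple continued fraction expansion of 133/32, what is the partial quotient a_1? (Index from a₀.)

6

133 = 4·32 + 5   →  a_0 = 4
32 = 6·5 + 2   →  a_1 = 6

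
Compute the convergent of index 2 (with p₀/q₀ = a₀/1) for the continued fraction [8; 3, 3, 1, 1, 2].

83/10

Using pₖ = aₖpₖ₋₁ + pₖ₋₂, qₖ = aₖqₖ₋₁ + qₖ₋₂ (with p₋₁=1, p₋₂=0, q₋₁=0, q₋₂=1):
  k=0: a=8, p=8, q=1
  k=1: a=3, p=25, q=3
  k=2: a=3, p=83, q=10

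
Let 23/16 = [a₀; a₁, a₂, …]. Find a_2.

3

23 = 1·16 + 7   →  a_0 = 1
16 = 2·7 + 2   →  a_1 = 2
7 = 3·2 + 1   →  a_2 = 3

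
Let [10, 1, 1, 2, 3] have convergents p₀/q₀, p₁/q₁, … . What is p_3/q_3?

53/5

Using pₖ = aₖpₖ₋₁ + pₖ₋₂, qₖ = aₖqₖ₋₁ + qₖ₋₂ (with p₋₁=1, p₋₂=0, q₋₁=0, q₋₂=1):
  k=0: a=10, p=10, q=1
  k=1: a=1, p=11, q=1
  k=2: a=1, p=21, q=2
  k=3: a=2, p=53, q=5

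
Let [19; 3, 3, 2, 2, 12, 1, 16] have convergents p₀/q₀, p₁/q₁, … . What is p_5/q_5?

Using pₖ = aₖpₖ₋₁ + pₖ₋₂, qₖ = aₖqₖ₋₁ + qₖ₋₂ (with p₋₁=1, p₋₂=0, q₋₁=0, q₋₂=1):
  k=0: a=19, p=19, q=1
  k=1: a=3, p=58, q=3
  k=2: a=3, p=193, q=10
  k=3: a=2, p=444, q=23
  k=4: a=2, p=1081, q=56
  k=5: a=12, p=13416, q=695

13416/695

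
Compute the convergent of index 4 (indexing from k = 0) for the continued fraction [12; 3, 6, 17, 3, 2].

Using pₖ = aₖpₖ₋₁ + pₖ₋₂, qₖ = aₖqₖ₋₁ + qₖ₋₂ (with p₋₁=1, p₋₂=0, q₋₁=0, q₋₂=1):
  k=0: a=12, p=12, q=1
  k=1: a=3, p=37, q=3
  k=2: a=6, p=234, q=19
  k=3: a=17, p=4015, q=326
  k=4: a=3, p=12279, q=997

12279/997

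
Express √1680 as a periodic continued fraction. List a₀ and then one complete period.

[40; 1, 80]

a₀ = ⌊√1680⌋ = 40.
With m₀=0, d₀=1 and mₖ₊₁ = dₖaₖ − mₖ, dₖ₊₁ = (n − mₖ₊₁²)/dₖ, aₖ₊₁ = ⌊(a₀+mₖ₊₁)/dₖ₊₁⌋:
  k=1: m=40, d=80, a=1
  k=2: m=40, d=1, a=80
d=1 and a=2a₀=80 at k=2, so the next step gives (m, d) = (40, 80) again — its k=1 value — and the period has length 2.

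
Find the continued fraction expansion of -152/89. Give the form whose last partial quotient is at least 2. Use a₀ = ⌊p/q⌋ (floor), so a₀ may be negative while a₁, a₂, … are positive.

-152 = -2·89 + 26
89 = 3·26 + 11
26 = 2·11 + 4
11 = 2·4 + 3
4 = 1·3 + 1
3 = 3·1 + 0  (stop)
So -152/89 = [-2; 3, 2, 2, 1, 3].

[-2; 3, 2, 2, 1, 3]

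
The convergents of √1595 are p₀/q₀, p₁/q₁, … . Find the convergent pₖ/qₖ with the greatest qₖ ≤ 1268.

√1595 = [39; 1, 14, 1, 78, …] (period length 4).
Convergents:
  p_0/q_0 = 39/1
  p_1/q_1 = 40/1
  p_2/q_2 = 599/15
  p_3/q_3 = 639/16
  p_4/q_4 = 50441/1263
  p_5/q_5 = 51080/1279
q_4 = 1263 ≤ 1268 < 1279 = q_5, so the answer is 50441/1263.

50441/1263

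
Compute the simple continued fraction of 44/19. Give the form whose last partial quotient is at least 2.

44 = 2*19 + 6
19 = 3*6 + 1
6 = 6*1 + 0  (stop)
So 44/19 = [2; 3, 6].

[2; 3, 6]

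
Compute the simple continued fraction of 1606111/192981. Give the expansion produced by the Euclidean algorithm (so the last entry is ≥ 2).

[8; 3, 10, 18, 19, 18]

1606111 = 8*192981 + 62263
192981 = 3*62263 + 6192
62263 = 10*6192 + 343
6192 = 18*343 + 18
343 = 19*18 + 1
18 = 18*1 + 0  (stop)
So 1606111/192981 = [8; 3, 10, 18, 19, 18].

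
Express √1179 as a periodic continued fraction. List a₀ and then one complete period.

a₀ = ⌊√1179⌋ = 34.
With m₀=0, d₀=1 and mₖ₊₁ = dₖaₖ − mₖ, dₖ₊₁ = (n − mₖ₊₁²)/dₖ, aₖ₊₁ = ⌊(a₀+mₖ₊₁)/dₖ₊₁⌋:
  k=1: m=34, d=23, a=2
  k=2: m=12, d=45, a=1
  k=3: m=33, d=2, a=33
  k=4: m=33, d=45, a=1
  k=5: m=12, d=23, a=2
  k=6: m=34, d=1, a=68
d=1 and a=2a₀=68 at k=6, so the next step gives (m, d) = (34, 23) again — its k=1 value — and the period has length 6.

[34; 2, 1, 33, 1, 2, 68]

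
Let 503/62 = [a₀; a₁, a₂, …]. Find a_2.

1

503 = 8·62 + 7   →  a_0 = 8
62 = 8·7 + 6   →  a_1 = 8
7 = 1·6 + 1   →  a_2 = 1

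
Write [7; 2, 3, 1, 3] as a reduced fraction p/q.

Using pₖ = aₖpₖ₋₁ + pₖ₋₂ and qₖ = aₖqₖ₋₁ + qₖ₋₂:
  k=0: a=7, p=7, q=1
  k=1: a=2, p=15, q=2
  k=2: a=3, p=52, q=7
  k=3: a=1, p=67, q=9
  k=4: a=3, p=253, q=34

253/34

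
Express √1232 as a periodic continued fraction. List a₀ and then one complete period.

a₀ = ⌊√1232⌋ = 35.

[35; 10, 70]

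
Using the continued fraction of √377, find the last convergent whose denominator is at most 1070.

√377 = [19; 2, 2, 2, 38, …] (period length 4).
Convergents:
  p_0/q_0 = 19/1
  p_1/q_1 = 39/2
  p_2/q_2 = 97/5
  p_3/q_3 = 233/12
  p_4/q_4 = 8951/461
  p_5/q_5 = 18135/934
  p_6/q_6 = 45221/2329
q_5 = 934 ≤ 1070 < 2329 = q_6, so the answer is 18135/934.

18135/934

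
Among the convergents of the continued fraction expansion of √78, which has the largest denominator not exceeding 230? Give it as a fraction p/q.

√78 = [8; 1, 4, 1, 16, …] (period length 4).
Convergents:
  p_0/q_0 = 8/1
  p_1/q_1 = 9/1
  p_2/q_2 = 44/5
  p_3/q_3 = 53/6
  p_4/q_4 = 892/101
  p_5/q_5 = 945/107
  p_6/q_6 = 4672/529
q_5 = 107 ≤ 230 < 529 = q_6, so the answer is 945/107.

945/107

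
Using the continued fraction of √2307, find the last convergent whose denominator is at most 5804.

147600/3073

√2307 = [48; 32, 96, …] (period length 2).
Convergents:
  p_0/q_0 = 48/1
  p_1/q_1 = 1537/32
  p_2/q_2 = 147600/3073
  p_3/q_3 = 4724737/98368
q_2 = 3073 ≤ 5804 < 98368 = q_3, so the answer is 147600/3073.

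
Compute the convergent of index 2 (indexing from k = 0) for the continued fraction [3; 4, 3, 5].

42/13

Using pₖ = aₖpₖ₋₁ + pₖ₋₂, qₖ = aₖqₖ₋₁ + qₖ₋₂ (with p₋₁=1, p₋₂=0, q₋₁=0, q₋₂=1):
  k=0: a=3, p=3, q=1
  k=1: a=4, p=13, q=4
  k=2: a=3, p=42, q=13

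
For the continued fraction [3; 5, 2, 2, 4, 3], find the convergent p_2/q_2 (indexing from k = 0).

35/11

Using pₖ = aₖpₖ₋₁ + pₖ₋₂, qₖ = aₖqₖ₋₁ + qₖ₋₂ (with p₋₁=1, p₋₂=0, q₋₁=0, q₋₂=1):
  k=0: a=3, p=3, q=1
  k=1: a=5, p=16, q=5
  k=2: a=2, p=35, q=11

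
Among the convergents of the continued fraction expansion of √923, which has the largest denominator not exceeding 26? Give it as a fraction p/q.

√923 = [30; 2, 1, 1, 1, 2, 60, …] (period length 6).
Convergents:
  p_0/q_0 = 30/1
  p_1/q_1 = 61/2
  p_2/q_2 = 91/3
  p_3/q_3 = 152/5
  p_4/q_4 = 243/8
  p_5/q_5 = 638/21
  p_6/q_6 = 38523/1268
q_5 = 21 ≤ 26 < 1268 = q_6, so the answer is 638/21.

638/21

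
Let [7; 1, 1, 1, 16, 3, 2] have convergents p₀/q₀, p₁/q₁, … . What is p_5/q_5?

Using pₖ = aₖpₖ₋₁ + pₖ₋₂, qₖ = aₖqₖ₋₁ + qₖ₋₂ (with p₋₁=1, p₋₂=0, q₋₁=0, q₋₂=1):
  k=0: a=7, p=7, q=1
  k=1: a=1, p=8, q=1
  k=2: a=1, p=15, q=2
  k=3: a=1, p=23, q=3
  k=4: a=16, p=383, q=50
  k=5: a=3, p=1172, q=153

1172/153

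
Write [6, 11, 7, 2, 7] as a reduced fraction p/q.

Fold from the inside: start with 7/1.
  2 + 1/7 = 15/7
  7 + 7/15 = 112/15
  11 + 15/112 = 1247/112
  6 + 112/1247 = 7594/1247

7594/1247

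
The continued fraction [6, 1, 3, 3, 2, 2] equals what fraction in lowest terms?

494/73

Using pₖ = aₖpₖ₋₁ + pₖ₋₂ and qₖ = aₖqₖ₋₁ + qₖ₋₂:
  k=0: a=6, p=6, q=1
  k=1: a=1, p=7, q=1
  k=2: a=3, p=27, q=4
  k=3: a=3, p=88, q=13
  k=4: a=2, p=203, q=30
  k=5: a=2, p=494, q=73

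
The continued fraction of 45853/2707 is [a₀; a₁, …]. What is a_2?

45853 = 16·2707 + 2541   →  a_0 = 16
2707 = 1·2541 + 166   →  a_1 = 1
2541 = 15·166 + 51   →  a_2 = 15

15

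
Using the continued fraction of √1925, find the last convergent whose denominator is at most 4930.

√1925 = [43; 1, 6, 1, 86, …] (period length 4).
Convergents:
  p_0/q_0 = 43/1
  p_1/q_1 = 44/1
  p_2/q_2 = 307/7
  p_3/q_3 = 351/8
  p_4/q_4 = 30493/695
  p_5/q_5 = 30844/703
  p_6/q_6 = 215557/4913
  p_7/q_7 = 246401/5616
q_6 = 4913 ≤ 4930 < 5616 = q_7, so the answer is 215557/4913.

215557/4913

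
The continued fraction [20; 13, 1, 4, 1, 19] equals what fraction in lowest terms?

33039/1646

Fold from the inside: start with 19/1.
  1 + 1/19 = 20/19
  4 + 19/20 = 99/20
  1 + 20/99 = 119/99
  13 + 99/119 = 1646/119
  20 + 119/1646 = 33039/1646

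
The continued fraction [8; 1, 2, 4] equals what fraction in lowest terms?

Fold from the inside: start with 4/1.
  2 + 1/4 = 9/4
  1 + 4/9 = 13/9
  8 + 9/13 = 113/13

113/13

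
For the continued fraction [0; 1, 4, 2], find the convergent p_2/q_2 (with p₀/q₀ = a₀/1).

4/5

Using pₖ = aₖpₖ₋₁ + pₖ₋₂, qₖ = aₖqₖ₋₁ + qₖ₋₂ (with p₋₁=1, p₋₂=0, q₋₁=0, q₋₂=1):
  k=0: a=0, p=0, q=1
  k=1: a=1, p=1, q=1
  k=2: a=4, p=4, q=5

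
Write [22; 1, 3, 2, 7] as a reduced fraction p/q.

1526/67

Using pₖ = aₖpₖ₋₁ + pₖ₋₂ and qₖ = aₖqₖ₋₁ + qₖ₋₂:
  k=0: a=22, p=22, q=1
  k=1: a=1, p=23, q=1
  k=2: a=3, p=91, q=4
  k=3: a=2, p=205, q=9
  k=4: a=7, p=1526, q=67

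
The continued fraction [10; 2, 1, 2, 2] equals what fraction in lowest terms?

Fold from the inside: start with 2/1.
  2 + 1/2 = 5/2
  1 + 2/5 = 7/5
  2 + 5/7 = 19/7
  10 + 7/19 = 197/19

197/19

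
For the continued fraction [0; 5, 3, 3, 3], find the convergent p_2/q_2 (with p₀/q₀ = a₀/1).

3/16

Using pₖ = aₖpₖ₋₁ + pₖ₋₂, qₖ = aₖqₖ₋₁ + qₖ₋₂ (with p₋₁=1, p₋₂=0, q₋₁=0, q₋₂=1):
  k=0: a=0, p=0, q=1
  k=1: a=5, p=1, q=5
  k=2: a=3, p=3, q=16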